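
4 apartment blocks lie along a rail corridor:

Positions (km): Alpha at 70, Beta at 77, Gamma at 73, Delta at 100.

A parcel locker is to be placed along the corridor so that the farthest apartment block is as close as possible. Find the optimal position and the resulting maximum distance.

The 1-center on a line is the midpoint of the two extreme points: leftmost at 70, rightmost at 100.
Optimal location = (70 + 100)/2 = 85; maximum distance = (100 − 70)/2 = 15.

location 85, max distance 15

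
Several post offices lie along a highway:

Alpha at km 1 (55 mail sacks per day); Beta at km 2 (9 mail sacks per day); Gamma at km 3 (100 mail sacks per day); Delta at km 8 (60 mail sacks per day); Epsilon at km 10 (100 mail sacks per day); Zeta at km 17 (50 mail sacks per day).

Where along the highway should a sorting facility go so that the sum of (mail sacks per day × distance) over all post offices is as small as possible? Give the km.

For a sum of weighted absolute distances on a line, the optimum is the weighted median (not the mean). Total weight W = 374; half-weight = 187.
Sort by position and accumulate weight:
  km 1 (Alpha, w=55) → cum 55
  km 2 (Beta, w=9) → cum 64
  km 3 (Gamma, w=100) → cum 164
  km 8 (Delta, w=60) → cum 224  ≥ 187 → median here
  km 10 (Epsilon, w=100) → cum 324
  km 17 (Zeta, w=50) → cum 374
Optimal location: km 8.

x = 8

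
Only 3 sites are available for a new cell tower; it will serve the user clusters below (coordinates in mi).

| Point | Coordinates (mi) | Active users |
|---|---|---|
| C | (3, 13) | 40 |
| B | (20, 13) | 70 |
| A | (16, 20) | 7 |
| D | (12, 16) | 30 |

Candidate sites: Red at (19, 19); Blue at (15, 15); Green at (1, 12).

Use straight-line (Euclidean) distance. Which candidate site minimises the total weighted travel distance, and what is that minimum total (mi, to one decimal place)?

Total weighted distance at each candidate:
  Red (19, 19): total = 1359.9
  Blue (15, 15): total = 994.1
  Green (1, 12): total = 1891.4
Minimum is at Blue with total 994.1 mi.

Blue, total 994.1 mi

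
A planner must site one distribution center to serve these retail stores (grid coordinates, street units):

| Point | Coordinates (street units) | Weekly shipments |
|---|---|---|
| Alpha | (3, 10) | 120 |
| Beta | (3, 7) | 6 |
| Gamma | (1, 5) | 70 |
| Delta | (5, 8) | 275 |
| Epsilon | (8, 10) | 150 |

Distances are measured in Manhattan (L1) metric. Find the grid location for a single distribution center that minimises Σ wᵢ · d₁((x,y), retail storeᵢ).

Manhattan distance separates: Σwᵢ(|x−xᵢ|+|y−yᵢ|) = Σwᵢ|x−xᵢ| + Σwᵢ|y−yᵢ|, so x and y are optimised independently as 1-D weighted medians.
Total weight W = 621; half = 310.5.
x-coordinate, sorted with cumulative weight:
  x=1 (Gamma, w=70) cum 70
  x=3 (Alpha, w=120) cum 190
  x=3 (Beta, w=6) cum 196
  x=5 (Delta, w=275) cum 471  ← median
  x=8 (Epsilon, w=150) cum 621
⇒ x* = 5
y-coordinate, sorted with cumulative weight:
  y=5 (Gamma, w=70) cum 70
  y=7 (Beta, w=6) cum 76
  y=8 (Delta, w=275) cum 351  ← median
  y=10 (Alpha, w=120) cum 471
  y=10 (Epsilon, w=150) cum 621
⇒ y* = 8

(5, 8)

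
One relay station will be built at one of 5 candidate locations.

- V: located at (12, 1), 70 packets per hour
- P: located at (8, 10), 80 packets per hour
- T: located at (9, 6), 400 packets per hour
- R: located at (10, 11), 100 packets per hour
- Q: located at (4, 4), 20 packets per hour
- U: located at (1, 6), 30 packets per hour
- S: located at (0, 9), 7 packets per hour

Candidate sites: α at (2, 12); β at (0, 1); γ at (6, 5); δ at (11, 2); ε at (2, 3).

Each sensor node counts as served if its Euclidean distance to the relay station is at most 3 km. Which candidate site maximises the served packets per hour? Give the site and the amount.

Coverage radius r = 3 km; a point is covered iff (Δx)²+(Δy)² ≤ 3² = 9.
  α (2, 12): covers {none} → 0
  β (0, 1): covers {none} → 0
  γ (6, 5): covers {Q} → 20
  δ (11, 2): covers {V} → 70
  ε (2, 3): covers {Q} → 20
Maximum coverage at δ: 70 packets per hour.

δ, covering 70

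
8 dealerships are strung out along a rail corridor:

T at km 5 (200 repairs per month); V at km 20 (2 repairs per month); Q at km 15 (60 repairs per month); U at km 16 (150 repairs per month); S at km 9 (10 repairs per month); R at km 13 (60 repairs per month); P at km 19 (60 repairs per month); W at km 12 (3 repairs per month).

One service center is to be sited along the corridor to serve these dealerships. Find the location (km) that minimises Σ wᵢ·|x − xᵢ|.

x = 13

For a sum of weighted absolute distances on a line, the optimum is the weighted median (not the mean). Total weight W = 545; half-weight = 272.5.
Sort by position and accumulate weight:
  km 5 (T, w=200) → cum 200
  km 9 (S, w=10) → cum 210
  km 12 (W, w=3) → cum 213
  km 13 (R, w=60) → cum 273  ≥ 272.5 → median here
  km 15 (Q, w=60) → cum 333
  km 16 (U, w=150) → cum 483
  km 19 (P, w=60) → cum 543
  km 20 (V, w=2) → cum 545
Optimal location: km 13.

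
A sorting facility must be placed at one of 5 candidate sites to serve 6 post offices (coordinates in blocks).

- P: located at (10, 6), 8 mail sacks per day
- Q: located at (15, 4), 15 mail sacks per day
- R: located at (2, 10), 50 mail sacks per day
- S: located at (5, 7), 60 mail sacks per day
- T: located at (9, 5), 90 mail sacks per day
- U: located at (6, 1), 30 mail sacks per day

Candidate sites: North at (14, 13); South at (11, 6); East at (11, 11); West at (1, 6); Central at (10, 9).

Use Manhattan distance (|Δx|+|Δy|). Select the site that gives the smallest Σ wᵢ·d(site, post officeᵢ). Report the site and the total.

South, total 1738 blocks

Total weighted distance at each candidate:
  North (14, 13): total = 3658
  South (11, 6): total = 1738
  East (11, 11): total = 2483
  West (1, 6): total = 1972
  Central (10, 9): total = 1854
Minimum is at South with total 1738 blocks.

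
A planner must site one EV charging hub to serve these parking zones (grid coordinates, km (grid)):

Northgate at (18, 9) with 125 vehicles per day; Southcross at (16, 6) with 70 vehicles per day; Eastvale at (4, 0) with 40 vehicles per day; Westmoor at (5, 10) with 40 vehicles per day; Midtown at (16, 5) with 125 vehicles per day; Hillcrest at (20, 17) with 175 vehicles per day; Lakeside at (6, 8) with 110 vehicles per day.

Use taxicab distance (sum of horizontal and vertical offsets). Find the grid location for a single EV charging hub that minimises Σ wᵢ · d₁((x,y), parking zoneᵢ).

(16, 8)

Manhattan distance separates: Σwᵢ(|x−xᵢ|+|y−yᵢ|) = Σwᵢ|x−xᵢ| + Σwᵢ|y−yᵢ|, so x and y are optimised independently as 1-D weighted medians.
Total weight W = 685; half = 342.5.
x-coordinate, sorted with cumulative weight:
  x=4 (Eastvale, w=40) cum 40
  x=5 (Westmoor, w=40) cum 80
  x=6 (Lakeside, w=110) cum 190
  x=16 (Southcross, w=70) cum 260
  x=16 (Midtown, w=125) cum 385  ← median
  x=18 (Northgate, w=125) cum 510
  x=20 (Hillcrest, w=175) cum 685
⇒ x* = 16
y-coordinate, sorted with cumulative weight:
  y=0 (Eastvale, w=40) cum 40
  y=5 (Midtown, w=125) cum 165
  y=6 (Southcross, w=70) cum 235
  y=8 (Lakeside, w=110) cum 345  ← median
  y=9 (Northgate, w=125) cum 470
  y=10 (Westmoor, w=40) cum 510
  y=17 (Hillcrest, w=175) cum 685
⇒ y* = 8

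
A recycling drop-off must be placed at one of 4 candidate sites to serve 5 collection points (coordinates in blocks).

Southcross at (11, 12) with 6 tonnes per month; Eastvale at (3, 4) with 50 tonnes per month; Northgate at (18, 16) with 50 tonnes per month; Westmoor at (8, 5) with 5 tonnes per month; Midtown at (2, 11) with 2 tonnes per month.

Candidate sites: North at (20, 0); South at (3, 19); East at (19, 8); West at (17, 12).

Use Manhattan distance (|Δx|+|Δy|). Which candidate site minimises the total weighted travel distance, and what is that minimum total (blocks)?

Total weighted distance at each candidate:
  North (20, 0): total = 2219
  South (3, 19): total = 1853
  East (19, 8): total = 1632
  West (17, 12): total = 1498
Minimum is at West with total 1498 blocks.

West, total 1498 blocks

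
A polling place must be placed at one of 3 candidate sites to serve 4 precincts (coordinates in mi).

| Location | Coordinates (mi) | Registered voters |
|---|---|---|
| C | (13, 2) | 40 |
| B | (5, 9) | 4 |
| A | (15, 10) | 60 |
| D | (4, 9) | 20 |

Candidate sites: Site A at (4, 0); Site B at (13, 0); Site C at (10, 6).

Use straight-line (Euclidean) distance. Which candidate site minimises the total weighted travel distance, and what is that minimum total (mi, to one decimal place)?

Site C, total 741.7 mi

Total weighted distance at each candidate:
  Site A (4, 0): total = 1477.0
  Site B (13, 0): total = 994.6
  Site C (10, 6): total = 741.7
Minimum is at Site C with total 741.7 mi.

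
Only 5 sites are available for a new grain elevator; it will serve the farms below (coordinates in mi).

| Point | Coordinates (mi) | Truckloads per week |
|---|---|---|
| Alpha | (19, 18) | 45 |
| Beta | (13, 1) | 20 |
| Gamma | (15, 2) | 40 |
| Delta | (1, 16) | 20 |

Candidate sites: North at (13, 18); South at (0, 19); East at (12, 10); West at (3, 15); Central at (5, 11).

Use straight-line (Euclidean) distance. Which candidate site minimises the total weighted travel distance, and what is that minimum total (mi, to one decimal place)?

Total weighted distance at each candidate:
  North (13, 18): total = 1498.3
  South (0, 19): total = 2270.4
  East (12, 10): total = 1251.8
  West (3, 15): total = 1829.0
  Central (5, 11): total = 1626.7
Minimum is at East with total 1251.8 mi.

East, total 1251.8 mi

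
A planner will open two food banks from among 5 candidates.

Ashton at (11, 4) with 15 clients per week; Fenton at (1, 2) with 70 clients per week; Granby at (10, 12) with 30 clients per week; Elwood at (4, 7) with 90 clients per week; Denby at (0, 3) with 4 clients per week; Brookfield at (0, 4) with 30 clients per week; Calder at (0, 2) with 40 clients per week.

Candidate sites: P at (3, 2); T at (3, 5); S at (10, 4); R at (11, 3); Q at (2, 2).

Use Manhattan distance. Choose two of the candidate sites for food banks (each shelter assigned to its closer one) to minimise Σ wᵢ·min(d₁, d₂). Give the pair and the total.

{T, Q}, total 1107

Evaluate every pair (each demand assigned to the nearer of the two):
  {T, Q}: total = 1107
  {S, Q}: total = 1167
  {P, T}: total = 1221
  {P, S}: total = 1221
  {R, Q}: total = 1227
  {T, S}: total = 1255
  {P, R}: total = 1281
  {T, R}: total = 1315
  {P, Q}: total = 1482
  {S, R}: total = 2659
Best pair: {T, Q} with total 1107.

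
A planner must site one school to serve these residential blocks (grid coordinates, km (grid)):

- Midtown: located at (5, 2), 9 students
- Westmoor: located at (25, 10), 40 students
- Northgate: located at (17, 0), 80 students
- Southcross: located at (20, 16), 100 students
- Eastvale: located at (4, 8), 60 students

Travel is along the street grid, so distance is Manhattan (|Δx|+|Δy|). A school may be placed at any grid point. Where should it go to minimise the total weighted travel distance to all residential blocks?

Manhattan distance separates: Σwᵢ(|x−xᵢ|+|y−yᵢ|) = Σwᵢ|x−xᵢ| + Σwᵢ|y−yᵢ|, so x and y are optimised independently as 1-D weighted medians.
Total weight W = 289; half = 144.5.
x-coordinate, sorted with cumulative weight:
  x=4 (Eastvale, w=60) cum 60
  x=5 (Midtown, w=9) cum 69
  x=17 (Northgate, w=80) cum 149  ← median
  x=20 (Southcross, w=100) cum 249
  x=25 (Westmoor, w=40) cum 289
⇒ x* = 17
y-coordinate, sorted with cumulative weight:
  y=0 (Northgate, w=80) cum 80
  y=2 (Midtown, w=9) cum 89
  y=8 (Eastvale, w=60) cum 149  ← median
  y=10 (Westmoor, w=40) cum 189
  y=16 (Southcross, w=100) cum 289
⇒ y* = 8

(17, 8)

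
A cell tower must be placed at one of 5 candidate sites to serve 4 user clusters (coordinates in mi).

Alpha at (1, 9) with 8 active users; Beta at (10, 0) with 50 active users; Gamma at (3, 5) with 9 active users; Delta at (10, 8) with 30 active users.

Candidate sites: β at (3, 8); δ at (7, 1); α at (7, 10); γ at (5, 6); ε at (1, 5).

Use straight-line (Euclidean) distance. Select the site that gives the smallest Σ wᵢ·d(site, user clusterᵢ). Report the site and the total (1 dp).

δ, total 517.5 mi

Total weighted distance at each candidate:
  β (3, 8): total = 786.4
  δ (7, 1): total = 517.5
  α (7, 10): total = 736.5
  γ (5, 6): total = 612.2
  ε (1, 5): total = 849.4
Minimum is at δ with total 517.5 mi.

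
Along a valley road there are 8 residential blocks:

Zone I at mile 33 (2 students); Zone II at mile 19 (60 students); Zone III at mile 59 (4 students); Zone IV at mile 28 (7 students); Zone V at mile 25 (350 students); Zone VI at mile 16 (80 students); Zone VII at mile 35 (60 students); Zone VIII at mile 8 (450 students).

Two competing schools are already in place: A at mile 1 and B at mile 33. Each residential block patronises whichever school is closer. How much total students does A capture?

The indifferent point is the midpoint (1+33)/2 = 17; residential blocks left of it (closer to A at 1) go to A, those right go to B.
  Zone VIII at 8 (w=450) → A
  Zone VI at 16 (w=80) → A
  Zone II at 19 (w=60) → B
  Zone V at 25 (w=350) → B
  Zone IV at 28 (w=7) → B
  Zone I at 33 (w=2) → B
  Zone VII at 35 (w=60) → B
  Zone III at 59 (w=4) → B
A captures 530; B captures 483.

530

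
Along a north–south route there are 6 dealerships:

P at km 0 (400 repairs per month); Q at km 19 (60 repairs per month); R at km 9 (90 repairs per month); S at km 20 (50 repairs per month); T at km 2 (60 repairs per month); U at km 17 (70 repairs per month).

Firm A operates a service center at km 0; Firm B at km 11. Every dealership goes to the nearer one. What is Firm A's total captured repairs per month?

The indifferent point is the midpoint (0+11)/2 = 5.5; dealerships left of it (closer to Firm A at 0) go to Firm A, those right go to Firm B.
  P at 0 (w=400) → Firm A
  T at 2 (w=60) → Firm A
  R at 9 (w=90) → Firm B
  U at 17 (w=70) → Firm B
  Q at 19 (w=60) → Firm B
  S at 20 (w=50) → Firm B
Firm A captures 460; Firm B captures 270.

460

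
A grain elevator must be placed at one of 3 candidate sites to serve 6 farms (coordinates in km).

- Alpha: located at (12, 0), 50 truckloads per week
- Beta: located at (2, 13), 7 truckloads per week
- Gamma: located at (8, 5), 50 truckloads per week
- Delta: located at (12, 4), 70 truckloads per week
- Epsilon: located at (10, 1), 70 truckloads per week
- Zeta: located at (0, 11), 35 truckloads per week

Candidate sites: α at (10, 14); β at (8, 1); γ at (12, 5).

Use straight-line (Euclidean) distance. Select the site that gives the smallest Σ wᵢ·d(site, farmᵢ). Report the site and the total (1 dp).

γ, total 1392.3 km

Total weighted distance at each candidate:
  α (10, 14): total = 3213.8
  β (8, 1): total = 1438.3
  γ (12, 5): total = 1392.3
Minimum is at γ with total 1392.3 km.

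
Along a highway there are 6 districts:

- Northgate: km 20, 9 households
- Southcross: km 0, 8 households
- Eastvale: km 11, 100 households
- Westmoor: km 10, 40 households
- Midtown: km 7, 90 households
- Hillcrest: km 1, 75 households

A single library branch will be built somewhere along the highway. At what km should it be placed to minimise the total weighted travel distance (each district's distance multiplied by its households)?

x = 7

For a sum of weighted absolute distances on a line, the optimum is the weighted median (not the mean). Total weight W = 322; half-weight = 161.
Sort by position and accumulate weight:
  km 0 (Southcross, w=8) → cum 8
  km 1 (Hillcrest, w=75) → cum 83
  km 7 (Midtown, w=90) → cum 173  ≥ 161 → median here
  km 10 (Westmoor, w=40) → cum 213
  km 11 (Eastvale, w=100) → cum 313
  km 20 (Northgate, w=9) → cum 322
Optimal location: km 7.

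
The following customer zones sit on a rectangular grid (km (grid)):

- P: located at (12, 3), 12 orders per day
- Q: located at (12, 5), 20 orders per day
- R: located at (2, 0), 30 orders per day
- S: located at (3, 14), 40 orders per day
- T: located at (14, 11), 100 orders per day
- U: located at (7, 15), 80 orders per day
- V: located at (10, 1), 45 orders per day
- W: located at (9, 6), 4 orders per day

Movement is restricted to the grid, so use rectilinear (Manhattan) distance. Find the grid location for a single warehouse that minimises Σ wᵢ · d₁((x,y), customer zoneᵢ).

Manhattan distance separates: Σwᵢ(|x−xᵢ|+|y−yᵢ|) = Σwᵢ|x−xᵢ| + Σwᵢ|y−yᵢ|, so x and y are optimised independently as 1-D weighted medians.
Total weight W = 331; half = 165.5.
x-coordinate, sorted with cumulative weight:
  x=2 (R, w=30) cum 30
  x=3 (S, w=40) cum 70
  x=7 (U, w=80) cum 150
  x=9 (W, w=4) cum 154
  x=10 (V, w=45) cum 199  ← median
  x=12 (P, w=12) cum 211
  x=12 (Q, w=20) cum 231
  x=14 (T, w=100) cum 331
⇒ x* = 10
y-coordinate, sorted with cumulative weight:
  y=0 (R, w=30) cum 30
  y=1 (V, w=45) cum 75
  y=3 (P, w=12) cum 87
  y=5 (Q, w=20) cum 107
  y=6 (W, w=4) cum 111
  y=11 (T, w=100) cum 211  ← median
  y=14 (S, w=40) cum 251
  y=15 (U, w=80) cum 331
⇒ y* = 11

(10, 11)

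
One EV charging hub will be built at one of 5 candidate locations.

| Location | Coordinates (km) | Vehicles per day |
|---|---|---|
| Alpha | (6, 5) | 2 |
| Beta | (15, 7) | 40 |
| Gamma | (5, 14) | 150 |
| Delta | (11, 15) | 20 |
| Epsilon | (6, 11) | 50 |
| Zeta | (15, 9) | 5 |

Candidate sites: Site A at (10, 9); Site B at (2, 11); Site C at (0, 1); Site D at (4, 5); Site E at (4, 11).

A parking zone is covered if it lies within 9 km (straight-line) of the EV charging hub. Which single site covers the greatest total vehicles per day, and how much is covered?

Site A, covering 267

Coverage radius r = 9 km; a point is covered iff (Δx)²+(Δy)² ≤ 9² = 81.
  Site A (10, 9): covers {Alpha, Beta, Gamma, Delta, Epsilon, Zeta} → 267
  Site B (2, 11): covers {Alpha, Gamma, Epsilon} → 202
  Site C (0, 1): covers {Alpha} → 2
  Site D (4, 5): covers {Alpha, Epsilon} → 52
  Site E (4, 11): covers {Alpha, Gamma, Delta, Epsilon} → 222
Maximum coverage at Site A: 267 vehicles per day.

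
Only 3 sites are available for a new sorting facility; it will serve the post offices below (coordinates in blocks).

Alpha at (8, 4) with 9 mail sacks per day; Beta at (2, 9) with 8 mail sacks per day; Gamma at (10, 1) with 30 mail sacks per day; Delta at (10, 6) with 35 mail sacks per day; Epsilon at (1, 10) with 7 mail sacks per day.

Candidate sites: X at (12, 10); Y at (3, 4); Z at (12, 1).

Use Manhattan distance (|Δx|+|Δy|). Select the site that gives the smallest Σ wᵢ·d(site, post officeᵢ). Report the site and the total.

Total weighted distance at each candidate:
  X (12, 10): total = 795
  Y (3, 4): total = 764
  Z (12, 1): total = 652
Minimum is at Z with total 652 blocks.

Z, total 652 blocks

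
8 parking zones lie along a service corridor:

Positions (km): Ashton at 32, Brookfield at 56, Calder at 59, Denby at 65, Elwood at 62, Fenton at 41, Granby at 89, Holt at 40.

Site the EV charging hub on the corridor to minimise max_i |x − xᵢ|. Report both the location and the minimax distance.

location 60.5, max distance 28.5

The 1-center on a line is the midpoint of the two extreme points: leftmost at 32, rightmost at 89.
Optimal location = (32 + 89)/2 = 60.5; maximum distance = (89 − 32)/2 = 28.5.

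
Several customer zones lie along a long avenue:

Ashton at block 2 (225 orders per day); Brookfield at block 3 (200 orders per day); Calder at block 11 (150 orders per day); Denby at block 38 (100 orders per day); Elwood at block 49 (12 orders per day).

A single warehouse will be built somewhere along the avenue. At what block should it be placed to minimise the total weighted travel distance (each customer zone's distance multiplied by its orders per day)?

For a sum of weighted absolute distances on a line, the optimum is the weighted median (not the mean). Total weight W = 687; half-weight = 343.5.
Sort by position and accumulate weight:
  block 2 (Ashton, w=225) → cum 225
  block 3 (Brookfield, w=200) → cum 425  ≥ 343.5 → median here
  block 11 (Calder, w=150) → cum 575
  block 38 (Denby, w=100) → cum 675
  block 49 (Elwood, w=12) → cum 687
Optimal location: block 3.

x = 3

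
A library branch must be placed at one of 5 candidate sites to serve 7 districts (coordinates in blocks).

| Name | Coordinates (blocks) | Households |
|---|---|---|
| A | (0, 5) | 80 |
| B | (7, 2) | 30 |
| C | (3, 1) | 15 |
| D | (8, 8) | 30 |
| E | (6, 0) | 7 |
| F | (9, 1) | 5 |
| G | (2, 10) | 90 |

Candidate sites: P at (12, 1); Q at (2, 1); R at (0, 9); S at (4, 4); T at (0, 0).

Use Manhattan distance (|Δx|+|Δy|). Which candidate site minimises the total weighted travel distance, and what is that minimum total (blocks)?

R, total 1635 blocks

Total weighted distance at each candidate:
  P (12, 1): total = 3699
  Q (2, 1): total = 1945
  R (0, 9): total = 1635
  S (4, 4): total = 1652
  T (0, 0): total = 2382
Minimum is at R with total 1635 blocks.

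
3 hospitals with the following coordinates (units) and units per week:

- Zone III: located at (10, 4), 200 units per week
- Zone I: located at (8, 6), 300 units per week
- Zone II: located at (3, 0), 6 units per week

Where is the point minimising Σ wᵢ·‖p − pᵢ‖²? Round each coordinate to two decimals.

The minimiser of Σwᵢ‖p−pᵢ‖² is the weighted centroid p* = (Σwᵢpᵢ)/(Σwᵢ).
Σwᵢ = 506.
Σwᵢxᵢ = 200·10 + 300·8 + 6·3 = 4418.
Σwᵢyᵢ = 200·4 + 300·6 + 6·0 = 2600.
x* = 4418/506 = 8.73, y* = 2600/506 = 5.14.

(8.73, 5.14)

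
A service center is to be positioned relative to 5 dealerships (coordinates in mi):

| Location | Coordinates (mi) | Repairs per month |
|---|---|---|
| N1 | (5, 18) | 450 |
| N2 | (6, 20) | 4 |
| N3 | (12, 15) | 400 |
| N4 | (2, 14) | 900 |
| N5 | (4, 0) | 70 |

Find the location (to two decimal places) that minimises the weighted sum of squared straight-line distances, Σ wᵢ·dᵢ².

(5.02, 14.68)

The minimiser of Σwᵢ‖p−pᵢ‖² is the weighted centroid p* = (Σwᵢpᵢ)/(Σwᵢ).
Σwᵢ = 1824.
Σwᵢxᵢ = 450·5 + 4·6 + 400·12 + 900·2 + 70·4 = 9154.
Σwᵢyᵢ = 450·18 + 4·20 + 400·15 + 900·14 + 70·0 = 26780.
x* = 9154/1824 = 5.02, y* = 26780/1824 = 14.68.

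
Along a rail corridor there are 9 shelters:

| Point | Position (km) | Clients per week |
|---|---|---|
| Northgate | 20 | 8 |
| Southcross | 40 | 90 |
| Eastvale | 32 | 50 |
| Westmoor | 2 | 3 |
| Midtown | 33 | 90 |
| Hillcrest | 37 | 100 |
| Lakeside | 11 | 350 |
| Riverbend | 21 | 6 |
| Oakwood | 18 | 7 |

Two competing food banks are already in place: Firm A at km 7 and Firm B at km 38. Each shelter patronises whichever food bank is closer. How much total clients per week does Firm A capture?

The indifferent point is the midpoint (7+38)/2 = 22.5; shelters left of it (closer to Firm A at 7) go to Firm A, those right go to Firm B.
  Westmoor at 2 (w=3) → Firm A
  Lakeside at 11 (w=350) → Firm A
  Oakwood at 18 (w=7) → Firm A
  Northgate at 20 (w=8) → Firm A
  Riverbend at 21 (w=6) → Firm A
  Eastvale at 32 (w=50) → Firm B
  Midtown at 33 (w=90) → Firm B
  Hillcrest at 37 (w=100) → Firm B
  Southcross at 40 (w=90) → Firm B
Firm A captures 374; Firm B captures 330.

374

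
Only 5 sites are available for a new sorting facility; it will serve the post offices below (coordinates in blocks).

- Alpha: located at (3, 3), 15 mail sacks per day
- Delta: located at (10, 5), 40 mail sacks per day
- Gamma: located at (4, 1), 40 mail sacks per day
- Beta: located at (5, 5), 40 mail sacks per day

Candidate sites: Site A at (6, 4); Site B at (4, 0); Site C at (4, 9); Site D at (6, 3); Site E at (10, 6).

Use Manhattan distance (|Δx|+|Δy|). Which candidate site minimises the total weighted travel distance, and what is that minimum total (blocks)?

Site A, total 540 blocks

Total weighted distance at each candidate:
  Site A (6, 4): total = 540
  Site B (4, 0): total = 780
  Site C (4, 9): total = 1025
  Site D (6, 3): total = 565
  Site E (10, 6): total = 870
Minimum is at Site A with total 540 blocks.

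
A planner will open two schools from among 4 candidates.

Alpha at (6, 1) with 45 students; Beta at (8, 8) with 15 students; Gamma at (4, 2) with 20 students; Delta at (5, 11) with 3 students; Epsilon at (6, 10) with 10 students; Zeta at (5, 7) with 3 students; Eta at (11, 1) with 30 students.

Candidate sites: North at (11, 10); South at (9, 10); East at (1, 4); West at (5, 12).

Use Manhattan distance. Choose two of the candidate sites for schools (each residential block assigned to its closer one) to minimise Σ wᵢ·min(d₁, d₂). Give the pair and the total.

Evaluate every pair (each demand assigned to the nearer of the two):
  {North, East}: total = 897
  {South, East}: total = 901
  {East, West}: total = 1003
  {North, West}: total = 1153
  {North, South}: total = 1181
  {South, West}: total = 1183
Best pair: {North, East} with total 897.

{North, East}, total 897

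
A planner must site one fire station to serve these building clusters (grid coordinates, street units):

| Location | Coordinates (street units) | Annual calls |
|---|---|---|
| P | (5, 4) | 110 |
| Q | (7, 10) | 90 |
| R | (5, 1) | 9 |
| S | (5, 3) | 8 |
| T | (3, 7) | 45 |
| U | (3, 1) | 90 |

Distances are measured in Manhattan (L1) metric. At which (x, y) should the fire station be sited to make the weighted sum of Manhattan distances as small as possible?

(5, 4)

Manhattan distance separates: Σwᵢ(|x−xᵢ|+|y−yᵢ|) = Σwᵢ|x−xᵢ| + Σwᵢ|y−yᵢ|, so x and y are optimised independently as 1-D weighted medians.
Total weight W = 352; half = 176.
x-coordinate, sorted with cumulative weight:
  x=3 (T, w=45) cum 45
  x=3 (U, w=90) cum 135
  x=5 (P, w=110) cum 245  ← median
  x=5 (R, w=9) cum 254
  x=5 (S, w=8) cum 262
  x=7 (Q, w=90) cum 352
⇒ x* = 5
y-coordinate, sorted with cumulative weight:
  y=1 (R, w=9) cum 9
  y=1 (U, w=90) cum 99
  y=3 (S, w=8) cum 107
  y=4 (P, w=110) cum 217  ← median
  y=7 (T, w=45) cum 262
  y=10 (Q, w=90) cum 352
⇒ y* = 4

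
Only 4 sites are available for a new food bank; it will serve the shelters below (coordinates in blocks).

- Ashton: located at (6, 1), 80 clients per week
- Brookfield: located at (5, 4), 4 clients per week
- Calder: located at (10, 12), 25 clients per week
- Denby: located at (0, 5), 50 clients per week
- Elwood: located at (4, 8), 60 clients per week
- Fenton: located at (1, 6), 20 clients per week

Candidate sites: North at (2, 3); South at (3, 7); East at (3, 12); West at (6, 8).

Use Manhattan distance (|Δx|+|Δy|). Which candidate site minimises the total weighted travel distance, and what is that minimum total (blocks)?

South, total 1470 blocks

Total weighted distance at each candidate:
  North (2, 3): total = 1621
  South (3, 7): total = 1470
  East (3, 12): total = 2295
  West (6, 8): total = 1490
Minimum is at South with total 1470 blocks.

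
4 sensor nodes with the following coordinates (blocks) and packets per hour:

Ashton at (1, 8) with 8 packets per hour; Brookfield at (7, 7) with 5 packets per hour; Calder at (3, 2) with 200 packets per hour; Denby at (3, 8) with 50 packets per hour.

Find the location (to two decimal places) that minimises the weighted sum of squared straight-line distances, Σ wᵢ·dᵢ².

(3.02, 3.42)

The minimiser of Σwᵢ‖p−pᵢ‖² is the weighted centroid p* = (Σwᵢpᵢ)/(Σwᵢ).
Σwᵢ = 263.
Σwᵢxᵢ = 8·1 + 5·7 + 200·3 + 50·3 = 793.
Σwᵢyᵢ = 8·8 + 5·7 + 200·2 + 50·8 = 899.
x* = 793/263 = 3.02, y* = 899/263 = 3.42.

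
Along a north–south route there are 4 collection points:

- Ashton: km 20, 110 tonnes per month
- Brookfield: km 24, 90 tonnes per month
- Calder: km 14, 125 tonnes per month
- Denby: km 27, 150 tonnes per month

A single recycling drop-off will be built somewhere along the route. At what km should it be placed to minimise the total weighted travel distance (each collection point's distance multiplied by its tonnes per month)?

For a sum of weighted absolute distances on a line, the optimum is the weighted median (not the mean). Total weight W = 475; half-weight = 237.5.
Sort by position and accumulate weight:
  km 14 (Calder, w=125) → cum 125
  km 20 (Ashton, w=110) → cum 235
  km 24 (Brookfield, w=90) → cum 325  ≥ 237.5 → median here
  km 27 (Denby, w=150) → cum 475
Optimal location: km 24.

x = 24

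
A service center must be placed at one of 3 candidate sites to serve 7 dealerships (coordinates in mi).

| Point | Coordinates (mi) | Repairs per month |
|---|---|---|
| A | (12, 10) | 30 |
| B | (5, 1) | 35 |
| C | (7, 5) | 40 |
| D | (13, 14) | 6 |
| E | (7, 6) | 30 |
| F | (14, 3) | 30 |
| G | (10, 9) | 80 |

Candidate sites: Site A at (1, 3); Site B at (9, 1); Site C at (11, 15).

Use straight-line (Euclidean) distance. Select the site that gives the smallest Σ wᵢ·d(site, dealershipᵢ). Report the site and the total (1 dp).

Site B, total 1653.2 mi

Total weighted distance at each candidate:
  Site A (1, 3): total = 2354.9
  Site B (9, 1): total = 1653.2
  Site C (11, 15): total = 2283.5
Minimum is at Site B with total 1653.2 mi.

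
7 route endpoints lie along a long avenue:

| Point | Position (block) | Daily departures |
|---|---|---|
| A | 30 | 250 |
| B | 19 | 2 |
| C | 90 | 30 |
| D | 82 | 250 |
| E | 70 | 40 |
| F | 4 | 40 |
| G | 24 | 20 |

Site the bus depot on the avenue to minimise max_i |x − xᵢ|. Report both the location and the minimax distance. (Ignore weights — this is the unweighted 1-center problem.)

The 1-center on a line is the midpoint of the two extreme points: leftmost at 4, rightmost at 90.
Optimal location = (4 + 90)/2 = 47; maximum distance = (90 − 4)/2 = 43.

location 47, max distance 43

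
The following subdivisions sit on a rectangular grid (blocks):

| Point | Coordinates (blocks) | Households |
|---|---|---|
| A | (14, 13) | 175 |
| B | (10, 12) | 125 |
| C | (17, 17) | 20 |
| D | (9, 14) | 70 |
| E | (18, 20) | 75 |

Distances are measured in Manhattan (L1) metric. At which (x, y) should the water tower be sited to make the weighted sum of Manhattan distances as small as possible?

(14, 13)

Manhattan distance separates: Σwᵢ(|x−xᵢ|+|y−yᵢ|) = Σwᵢ|x−xᵢ| + Σwᵢ|y−yᵢ|, so x and y are optimised independently as 1-D weighted medians.
Total weight W = 465; half = 232.5.
x-coordinate, sorted with cumulative weight:
  x=9 (D, w=70) cum 70
  x=10 (B, w=125) cum 195
  x=14 (A, w=175) cum 370  ← median
  x=17 (C, w=20) cum 390
  x=18 (E, w=75) cum 465
⇒ x* = 14
y-coordinate, sorted with cumulative weight:
  y=12 (B, w=125) cum 125
  y=13 (A, w=175) cum 300  ← median
  y=14 (D, w=70) cum 370
  y=17 (C, w=20) cum 390
  y=20 (E, w=75) cum 465
⇒ y* = 13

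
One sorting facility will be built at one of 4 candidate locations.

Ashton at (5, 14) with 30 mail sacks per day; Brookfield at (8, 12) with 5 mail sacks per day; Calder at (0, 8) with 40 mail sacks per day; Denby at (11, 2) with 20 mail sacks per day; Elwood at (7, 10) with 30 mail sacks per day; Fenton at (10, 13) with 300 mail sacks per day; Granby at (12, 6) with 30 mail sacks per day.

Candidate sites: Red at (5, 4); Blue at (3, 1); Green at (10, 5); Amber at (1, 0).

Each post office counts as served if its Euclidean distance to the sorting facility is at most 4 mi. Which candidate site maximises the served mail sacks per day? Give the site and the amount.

Green, covering 50

Coverage radius r = 4 mi; a point is covered iff (Δx)²+(Δy)² ≤ 4² = 16.
  Red (5, 4): covers {none} → 0
  Blue (3, 1): covers {none} → 0
  Green (10, 5): covers {Denby, Granby} → 50
  Amber (1, 0): covers {none} → 0
Maximum coverage at Green: 50 mail sacks per day.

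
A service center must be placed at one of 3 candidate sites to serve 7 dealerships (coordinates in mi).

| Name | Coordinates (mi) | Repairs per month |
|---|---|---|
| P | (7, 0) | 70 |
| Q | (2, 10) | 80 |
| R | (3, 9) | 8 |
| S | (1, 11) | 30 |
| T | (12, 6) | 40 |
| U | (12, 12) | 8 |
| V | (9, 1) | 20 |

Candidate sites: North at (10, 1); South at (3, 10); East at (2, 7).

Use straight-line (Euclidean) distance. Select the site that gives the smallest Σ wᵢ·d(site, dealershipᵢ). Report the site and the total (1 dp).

South, total 1593.0 mi

Total weighted distance at each candidate:
  North (10, 1): total = 1998.2
  South (3, 10): total = 1593.0
  East (2, 7): total = 1659.6
Minimum is at South with total 1593.0 mi.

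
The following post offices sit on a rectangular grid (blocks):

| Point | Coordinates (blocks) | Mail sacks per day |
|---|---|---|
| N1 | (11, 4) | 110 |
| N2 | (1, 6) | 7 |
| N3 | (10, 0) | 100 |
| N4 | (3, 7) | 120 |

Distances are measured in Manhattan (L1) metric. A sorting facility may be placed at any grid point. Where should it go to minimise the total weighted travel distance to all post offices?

Manhattan distance separates: Σwᵢ(|x−xᵢ|+|y−yᵢ|) = Σwᵢ|x−xᵢ| + Σwᵢ|y−yᵢ|, so x and y are optimised independently as 1-D weighted medians.
Total weight W = 337; half = 168.5.
x-coordinate, sorted with cumulative weight:
  x=1 (N2, w=7) cum 7
  x=3 (N4, w=120) cum 127
  x=10 (N3, w=100) cum 227  ← median
  x=11 (N1, w=110) cum 337
⇒ x* = 10
y-coordinate, sorted with cumulative weight:
  y=0 (N3, w=100) cum 100
  y=4 (N1, w=110) cum 210  ← median
  y=6 (N2, w=7) cum 217
  y=7 (N4, w=120) cum 337
⇒ y* = 4

(10, 4)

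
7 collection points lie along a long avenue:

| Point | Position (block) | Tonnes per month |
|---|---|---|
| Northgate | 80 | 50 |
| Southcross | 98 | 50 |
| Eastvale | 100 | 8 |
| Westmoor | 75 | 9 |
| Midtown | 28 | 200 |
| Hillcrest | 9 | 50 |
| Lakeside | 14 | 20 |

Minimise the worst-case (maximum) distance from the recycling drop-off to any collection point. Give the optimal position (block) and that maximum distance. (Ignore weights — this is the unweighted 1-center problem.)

location 54.5, max distance 45.5

The 1-center on a line is the midpoint of the two extreme points: leftmost at 9, rightmost at 100.
Optimal location = (9 + 100)/2 = 54.5; maximum distance = (100 − 9)/2 = 45.5.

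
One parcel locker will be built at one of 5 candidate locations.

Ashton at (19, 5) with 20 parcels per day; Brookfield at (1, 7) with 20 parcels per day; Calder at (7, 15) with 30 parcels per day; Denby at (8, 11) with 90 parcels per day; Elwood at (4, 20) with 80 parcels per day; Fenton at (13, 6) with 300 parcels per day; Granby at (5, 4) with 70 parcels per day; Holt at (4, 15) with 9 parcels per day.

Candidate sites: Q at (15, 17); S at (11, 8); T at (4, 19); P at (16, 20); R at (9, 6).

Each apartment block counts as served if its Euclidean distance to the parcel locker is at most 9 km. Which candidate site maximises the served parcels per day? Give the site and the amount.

Coverage radius r = 9 km; a point is covered iff (Δx)²+(Δy)² ≤ 9² = 81.
  Q (15, 17): covers {Calder} → 30
  S (11, 8): covers {Ashton, Calder, Denby, Fenton, Granby} → 510
  T (4, 19): covers {Calder, Denby, Elwood, Holt} → 209
  P (16, 20): covers {none} → 0
  R (9, 6): covers {Brookfield, Denby, Fenton, Granby} → 480
Maximum coverage at S: 510 parcels per day.

S, covering 510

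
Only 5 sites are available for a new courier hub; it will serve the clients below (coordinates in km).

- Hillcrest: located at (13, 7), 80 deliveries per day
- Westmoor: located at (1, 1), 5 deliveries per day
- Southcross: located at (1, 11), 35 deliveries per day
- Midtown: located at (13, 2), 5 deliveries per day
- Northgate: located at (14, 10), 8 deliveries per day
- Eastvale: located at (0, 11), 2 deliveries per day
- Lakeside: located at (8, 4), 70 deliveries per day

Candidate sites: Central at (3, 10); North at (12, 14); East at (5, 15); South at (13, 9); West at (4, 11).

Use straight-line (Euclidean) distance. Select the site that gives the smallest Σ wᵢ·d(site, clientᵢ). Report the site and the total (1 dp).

South, total 1225.5 km

Total weighted distance at each candidate:
  Central (3, 10): total = 1664.7
  North (12, 14): total = 1924.5
  East (5, 15): total = 2145.5
  South (13, 9): total = 1225.5
  West (4, 11): total = 1661.5
Minimum is at South with total 1225.5 km.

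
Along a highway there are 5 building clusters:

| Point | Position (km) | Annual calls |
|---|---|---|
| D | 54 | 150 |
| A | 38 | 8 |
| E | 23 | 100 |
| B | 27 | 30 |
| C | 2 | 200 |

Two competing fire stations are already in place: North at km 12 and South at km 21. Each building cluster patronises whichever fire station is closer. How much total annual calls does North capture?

200

The indifferent point is the midpoint (12+21)/2 = 16.5; building clusters left of it (closer to North at 12) go to North, those right go to South.
  C at 2 (w=200) → North
  E at 23 (w=100) → South
  B at 27 (w=30) → South
  A at 38 (w=8) → South
  D at 54 (w=150) → South
North captures 200; South captures 288.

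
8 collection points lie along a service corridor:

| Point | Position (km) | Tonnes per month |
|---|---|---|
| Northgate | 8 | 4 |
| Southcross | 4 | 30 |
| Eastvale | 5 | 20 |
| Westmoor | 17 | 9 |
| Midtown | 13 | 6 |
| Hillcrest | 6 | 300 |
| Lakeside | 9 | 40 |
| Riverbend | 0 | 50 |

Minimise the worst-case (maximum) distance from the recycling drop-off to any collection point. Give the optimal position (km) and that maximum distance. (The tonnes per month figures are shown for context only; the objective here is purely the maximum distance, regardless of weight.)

location 8.5, max distance 8.5

The 1-center on a line is the midpoint of the two extreme points: leftmost at 0, rightmost at 17.
Optimal location = (0 + 17)/2 = 8.5; maximum distance = (17 − 0)/2 = 8.5.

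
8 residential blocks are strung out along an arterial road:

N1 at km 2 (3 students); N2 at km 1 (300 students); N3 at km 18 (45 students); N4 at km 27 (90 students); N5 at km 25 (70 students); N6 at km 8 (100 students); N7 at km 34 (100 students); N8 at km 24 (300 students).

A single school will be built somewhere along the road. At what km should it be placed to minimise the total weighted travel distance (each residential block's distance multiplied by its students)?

For a sum of weighted absolute distances on a line, the optimum is the weighted median (not the mean). Total weight W = 1008; half-weight = 504.
Sort by position and accumulate weight:
  km 1 (N2, w=300) → cum 300
  km 2 (N1, w=3) → cum 303
  km 8 (N6, w=100) → cum 403
  km 18 (N3, w=45) → cum 448
  km 24 (N8, w=300) → cum 748  ≥ 504 → median here
  km 25 (N5, w=70) → cum 818
  km 27 (N4, w=90) → cum 908
  km 34 (N7, w=100) → cum 1008
Optimal location: km 24.

x = 24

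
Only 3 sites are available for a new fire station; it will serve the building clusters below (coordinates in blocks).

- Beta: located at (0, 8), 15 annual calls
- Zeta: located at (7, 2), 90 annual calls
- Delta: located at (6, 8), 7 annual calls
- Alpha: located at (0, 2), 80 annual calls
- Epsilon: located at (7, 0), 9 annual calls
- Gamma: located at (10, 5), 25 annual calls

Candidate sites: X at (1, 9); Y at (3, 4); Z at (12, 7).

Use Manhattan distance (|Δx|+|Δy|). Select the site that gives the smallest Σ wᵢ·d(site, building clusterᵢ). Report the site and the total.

Y, total 1366 blocks

Total weighted distance at each candidate:
  X (1, 9): total = 2342
  Y (3, 4): total = 1366
  Z (12, 7): total = 2712
Minimum is at Y with total 1366 blocks.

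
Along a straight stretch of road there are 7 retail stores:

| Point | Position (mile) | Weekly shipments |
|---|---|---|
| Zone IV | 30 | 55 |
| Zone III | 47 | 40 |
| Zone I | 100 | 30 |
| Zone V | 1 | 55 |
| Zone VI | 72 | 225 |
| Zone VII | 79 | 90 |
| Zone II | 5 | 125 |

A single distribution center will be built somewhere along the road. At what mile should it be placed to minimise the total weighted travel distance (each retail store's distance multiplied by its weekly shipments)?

x = 72

For a sum of weighted absolute distances on a line, the optimum is the weighted median (not the mean). Total weight W = 620; half-weight = 310.
Sort by position and accumulate weight:
  mile 1 (Zone V, w=55) → cum 55
  mile 5 (Zone II, w=125) → cum 180
  mile 30 (Zone IV, w=55) → cum 235
  mile 47 (Zone III, w=40) → cum 275
  mile 72 (Zone VI, w=225) → cum 500  ≥ 310 → median here
  mile 79 (Zone VII, w=90) → cum 590
  mile 100 (Zone I, w=30) → cum 620
Optimal location: mile 72.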